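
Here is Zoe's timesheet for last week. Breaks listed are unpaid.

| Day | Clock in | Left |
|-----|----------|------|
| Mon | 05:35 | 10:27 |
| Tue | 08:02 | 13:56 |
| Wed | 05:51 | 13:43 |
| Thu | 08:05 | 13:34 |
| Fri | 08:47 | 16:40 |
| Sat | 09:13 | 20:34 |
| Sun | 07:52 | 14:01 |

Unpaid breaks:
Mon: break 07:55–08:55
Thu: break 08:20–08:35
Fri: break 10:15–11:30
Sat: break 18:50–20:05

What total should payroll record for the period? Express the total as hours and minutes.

Mon: 05:35–10:27 = 4 h 52 min; less 60 min break → 3 h 52 min
Tue: 08:02–13:56 = 5 h 54 min
Wed: 05:51–13:43 = 7 h 52 min
Thu: 08:05–13:34 = 5 h 29 min; less 15 min break → 5 h 14 min
Fri: 08:47–16:40 = 7 h 53 min; less 75 min break → 6 h 38 min
Sat: 09:13–20:34 = 11 h 21 min; less 75 min break → 10 h 6 min
Sun: 07:52–14:01 = 6 h 9 min
Total: 3 h 52 min + 5 h 54 min + 7 h 52 min + 5 h 14 min + 6 h 38 min + 10 h 6 min + 6 h 9 min = 45 h 45 min.

45 h 45 min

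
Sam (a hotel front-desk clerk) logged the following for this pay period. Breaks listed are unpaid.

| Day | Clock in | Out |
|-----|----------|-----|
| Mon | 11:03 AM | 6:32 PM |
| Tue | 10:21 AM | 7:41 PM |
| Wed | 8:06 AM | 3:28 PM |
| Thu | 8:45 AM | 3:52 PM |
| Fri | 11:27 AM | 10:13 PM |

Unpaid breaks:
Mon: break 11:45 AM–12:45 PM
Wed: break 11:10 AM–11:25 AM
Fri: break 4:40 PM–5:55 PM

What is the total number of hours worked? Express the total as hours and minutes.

Mon: 11:03 AM–6:32 PM = 7 h 29 min; less 60 min break → 6 h 29 min
Tue: 10:21 AM–7:41 PM = 9 h 20 min
Wed: 8:06 AM–3:28 PM = 7 h 22 min; less 15 min break → 7 h 7 min
Thu: 8:45 AM–3:52 PM = 7 h 7 min
Fri: 11:27 AM–10:13 PM = 10 h 46 min; less 75 min break → 9 h 31 min
Total: 6 h 29 min + 9 h 20 min + 7 h 7 min + 7 h 7 min + 9 h 31 min = 39 h 34 min.

39 h 34 min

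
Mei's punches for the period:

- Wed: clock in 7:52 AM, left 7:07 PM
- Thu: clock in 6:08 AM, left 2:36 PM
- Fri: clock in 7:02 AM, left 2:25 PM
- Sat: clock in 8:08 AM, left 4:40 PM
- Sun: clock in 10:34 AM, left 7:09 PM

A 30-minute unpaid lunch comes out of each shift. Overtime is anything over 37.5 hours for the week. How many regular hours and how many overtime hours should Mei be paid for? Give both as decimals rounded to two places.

Regular 37.50 hours, overtime 4.22 hours

Wed: 7:52 AM–7:07 PM = 11 h 15 min; less 30 min break → 10 h 45 min
Thu: 6:08 AM–2:36 PM = 8 h 28 min; less 30 min break → 7 h 58 min
Fri: 7:02 AM–2:25 PM = 7 h 23 min; less 30 min break → 6 h 53 min
Sat: 8:08 AM–4:40 PM = 8 h 32 min; less 30 min break → 8 h 2 min
Sun: 10:34 AM–7:09 PM = 8 h 35 min; less 30 min break → 8 h 5 min
Total worked: 41 h 43 min = 41.72 h.
Threshold 37.5 h → overtime 4 h 13 min, regular 37 h 30 min.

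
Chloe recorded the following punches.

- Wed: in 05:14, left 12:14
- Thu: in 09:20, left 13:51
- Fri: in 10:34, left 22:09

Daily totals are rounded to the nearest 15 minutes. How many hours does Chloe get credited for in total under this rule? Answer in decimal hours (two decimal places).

23.00 hours

Wed: 05:14–12:14 = 7 h 0 min → rounds to 7 h 0 min
Thu: 09:20–13:51 = 4 h 31 min → rounds to 4 h 30 min
Fri: 10:34–22:09 = 11 h 35 min → rounds to 11 h 30 min
Total credited: 23 h 0 min.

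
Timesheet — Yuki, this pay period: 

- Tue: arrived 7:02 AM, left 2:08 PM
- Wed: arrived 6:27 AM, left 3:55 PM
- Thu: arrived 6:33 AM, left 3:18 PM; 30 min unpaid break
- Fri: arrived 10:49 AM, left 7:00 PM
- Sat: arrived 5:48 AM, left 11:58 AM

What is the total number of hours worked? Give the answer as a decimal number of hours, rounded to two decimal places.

39.17 hours

Tue: 7:02 AM–2:08 PM = 7 h 6 min
Wed: 6:27 AM–3:55 PM = 9 h 28 min
Thu: 6:33 AM–3:18 PM = 8 h 45 min; less 30 min break → 8 h 15 min
Fri: 10:49 AM–7:00 PM = 8 h 11 min
Sat: 5:48 AM–11:58 AM = 6 h 10 min
Total: 7 h 6 min + 9 h 28 min + 8 h 15 min + 8 h 11 min + 6 h 10 min = 39 h 10 min.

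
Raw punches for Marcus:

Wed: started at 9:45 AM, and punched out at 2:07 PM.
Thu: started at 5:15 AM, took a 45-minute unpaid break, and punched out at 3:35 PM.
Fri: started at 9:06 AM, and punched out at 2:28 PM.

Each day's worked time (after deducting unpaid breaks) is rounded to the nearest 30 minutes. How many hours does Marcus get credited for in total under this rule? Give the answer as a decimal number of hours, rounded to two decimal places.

Wed: 9:45 AM–2:07 PM = 4 h 22 min → rounds to 4 h 30 min
Thu: 5:15 AM–3:35 PM = 10 h 20 min − 45 min = 9 h 35 min → rounds to 9 h 30 min
Fri: 9:06 AM–2:28 PM = 5 h 22 min → rounds to 5 h 30 min
Total credited: 19 h 30 min.

19.50 hours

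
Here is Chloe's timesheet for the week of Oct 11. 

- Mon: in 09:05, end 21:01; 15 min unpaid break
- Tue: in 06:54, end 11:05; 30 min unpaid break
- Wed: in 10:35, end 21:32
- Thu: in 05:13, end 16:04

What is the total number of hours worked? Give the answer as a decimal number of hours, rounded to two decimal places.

Mon: 09:05–21:01 = 11 h 56 min; less 15 min break → 11 h 41 min
Tue: 06:54–11:05 = 4 h 11 min; less 30 min break → 3 h 41 min
Wed: 10:35–21:32 = 10 h 57 min
Thu: 05:13–16:04 = 10 h 51 min
Total: 11 h 41 min + 3 h 41 min + 10 h 57 min + 10 h 51 min = 37 h 10 min.

37.17 hours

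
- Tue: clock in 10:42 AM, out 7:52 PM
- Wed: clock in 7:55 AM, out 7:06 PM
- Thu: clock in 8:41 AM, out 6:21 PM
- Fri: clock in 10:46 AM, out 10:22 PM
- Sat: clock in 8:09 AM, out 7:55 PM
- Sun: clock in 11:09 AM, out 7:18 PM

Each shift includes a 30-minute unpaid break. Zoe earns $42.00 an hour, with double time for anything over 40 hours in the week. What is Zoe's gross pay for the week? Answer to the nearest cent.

Tue: 10:42 AM–7:52 PM = 9 h 10 min; less 30 min break → 8 h 40 min
Wed: 7:55 AM–7:06 PM = 11 h 11 min; less 30 min break → 10 h 41 min
Thu: 8:41 AM–6:21 PM = 9 h 40 min; less 30 min break → 9 h 10 min
Fri: 10:46 AM–10:22 PM = 11 h 36 min; less 30 min break → 11 h 6 min
Sat: 8:09 AM–7:55 PM = 11 h 46 min; less 30 min break → 11 h 16 min
Sun: 11:09 AM–7:18 PM = 8 h 9 min; less 30 min break → 7 h 39 min
Total worked: 58 h 32 min = 3512 min.
Regular 40 h 0 min = 2400 min at $42.00/h; overtime 18 h 32 min = 1112 min at $84.00/h.
Pay = (2400 × $42.00 + 1112 × $84.00) ÷ 60 = $3236.80.

$3236.80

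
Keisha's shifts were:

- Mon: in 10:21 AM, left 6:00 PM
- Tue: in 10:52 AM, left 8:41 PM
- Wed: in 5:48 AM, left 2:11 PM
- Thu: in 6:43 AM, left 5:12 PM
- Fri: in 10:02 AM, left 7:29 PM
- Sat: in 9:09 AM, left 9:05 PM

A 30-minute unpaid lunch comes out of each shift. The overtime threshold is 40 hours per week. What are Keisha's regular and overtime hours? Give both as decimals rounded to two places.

Mon: 10:21 AM–6:00 PM = 7 h 39 min; less 30 min break → 7 h 9 min
Tue: 10:52 AM–8:41 PM = 9 h 49 min; less 30 min break → 9 h 19 min
Wed: 5:48 AM–2:11 PM = 8 h 23 min; less 30 min break → 7 h 53 min
Thu: 6:43 AM–5:12 PM = 10 h 29 min; less 30 min break → 9 h 59 min
Fri: 10:02 AM–7:29 PM = 9 h 27 min; less 30 min break → 8 h 57 min
Sat: 9:09 AM–9:05 PM = 11 h 56 min; less 30 min break → 11 h 26 min
Total worked: 54 h 43 min = 54.72 h.
Threshold 40 h → overtime 14 h 43 min, regular 40 h 0 min.

Regular 40.00 hours, overtime 14.72 hours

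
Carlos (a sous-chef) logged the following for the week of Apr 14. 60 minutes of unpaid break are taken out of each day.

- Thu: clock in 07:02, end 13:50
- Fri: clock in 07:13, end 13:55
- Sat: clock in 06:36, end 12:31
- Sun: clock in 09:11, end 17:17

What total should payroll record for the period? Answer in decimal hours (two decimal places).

23.52 hours

Thu: 07:02–13:50 = 6 h 48 min; less 60 min break → 5 h 48 min
Fri: 07:13–13:55 = 6 h 42 min; less 60 min break → 5 h 42 min
Sat: 06:36–12:31 = 5 h 55 min; less 60 min break → 4 h 55 min
Sun: 09:11–17:17 = 8 h 6 min; less 60 min break → 7 h 6 min
Total: 5 h 48 min + 5 h 42 min + 4 h 55 min + 7 h 6 min = 23 h 31 min.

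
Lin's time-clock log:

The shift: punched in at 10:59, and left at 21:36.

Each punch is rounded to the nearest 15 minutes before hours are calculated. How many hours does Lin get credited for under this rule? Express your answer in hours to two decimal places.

The shift: in 10:59→11:00, out 21:36→21:30; 10 h 30 min

10.50 hours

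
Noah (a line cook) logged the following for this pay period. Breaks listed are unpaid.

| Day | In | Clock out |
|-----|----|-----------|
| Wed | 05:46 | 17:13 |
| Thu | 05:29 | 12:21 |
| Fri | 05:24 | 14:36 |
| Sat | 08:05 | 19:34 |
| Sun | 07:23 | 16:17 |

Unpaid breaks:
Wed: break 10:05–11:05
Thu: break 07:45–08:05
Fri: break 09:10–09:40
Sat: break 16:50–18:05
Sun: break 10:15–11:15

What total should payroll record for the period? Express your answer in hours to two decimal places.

Wed: 05:46–17:13 = 11 h 27 min; less 60 min break → 10 h 27 min
Thu: 05:29–12:21 = 6 h 52 min; less 20 min break → 6 h 32 min
Fri: 05:24–14:36 = 9 h 12 min; less 30 min break → 8 h 42 min
Sat: 08:05–19:34 = 11 h 29 min; less 75 min break → 10 h 14 min
Sun: 07:23–16:17 = 8 h 54 min; less 60 min break → 7 h 54 min
Total: 10 h 27 min + 6 h 32 min + 8 h 42 min + 10 h 14 min + 7 h 54 min = 43 h 49 min.

43.82 hours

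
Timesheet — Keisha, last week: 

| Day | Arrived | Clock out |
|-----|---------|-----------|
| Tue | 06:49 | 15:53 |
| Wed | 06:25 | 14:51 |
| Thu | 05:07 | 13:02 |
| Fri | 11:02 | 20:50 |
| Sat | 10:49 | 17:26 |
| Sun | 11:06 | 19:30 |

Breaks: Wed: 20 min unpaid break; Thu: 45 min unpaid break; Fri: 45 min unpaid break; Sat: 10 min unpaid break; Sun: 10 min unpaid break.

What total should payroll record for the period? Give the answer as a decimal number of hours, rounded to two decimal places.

48.07 hours

Tue: 06:49–15:53 = 9 h 4 min
Wed: 06:25–14:51 = 8 h 26 min; less 20 min break → 8 h 6 min
Thu: 05:07–13:02 = 7 h 55 min; less 45 min break → 7 h 10 min
Fri: 11:02–20:50 = 9 h 48 min; less 45 min break → 9 h 3 min
Sat: 10:49–17:26 = 6 h 37 min; less 10 min break → 6 h 27 min
Sun: 11:06–19:30 = 8 h 24 min; less 10 min break → 8 h 14 min
Total: 9 h 4 min + 8 h 6 min + 7 h 10 min + 9 h 3 min + 6 h 27 min + 8 h 14 min = 48 h 4 min.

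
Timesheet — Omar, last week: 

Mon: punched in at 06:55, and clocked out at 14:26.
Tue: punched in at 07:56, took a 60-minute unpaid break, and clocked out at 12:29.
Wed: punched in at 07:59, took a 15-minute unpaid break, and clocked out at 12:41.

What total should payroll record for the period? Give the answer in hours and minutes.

15 h 31 min

Mon: 06:55–14:26 = 7 h 31 min
Tue: 07:56–12:29 = 4 h 33 min; less 60 min break → 3 h 33 min
Wed: 07:59–12:41 = 4 h 42 min; less 15 min break → 4 h 27 min
Total: 7 h 31 min + 3 h 33 min + 4 h 27 min = 15 h 31 min.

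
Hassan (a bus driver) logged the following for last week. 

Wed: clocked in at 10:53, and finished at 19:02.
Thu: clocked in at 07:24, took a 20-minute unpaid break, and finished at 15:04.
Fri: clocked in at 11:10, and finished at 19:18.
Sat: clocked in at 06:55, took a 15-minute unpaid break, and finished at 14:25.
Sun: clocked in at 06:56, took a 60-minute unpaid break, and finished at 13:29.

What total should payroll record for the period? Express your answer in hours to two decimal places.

36.42 hours

Wed: 10:53–19:02 = 8 h 9 min
Thu: 07:24–15:04 = 7 h 40 min; less 20 min break → 7 h 20 min
Fri: 11:10–19:18 = 8 h 8 min
Sat: 06:55–14:25 = 7 h 30 min; less 15 min break → 7 h 15 min
Sun: 06:56–13:29 = 6 h 33 min; less 60 min break → 5 h 33 min
Total: 8 h 9 min + 7 h 20 min + 8 h 8 min + 7 h 15 min + 5 h 33 min = 36 h 25 min.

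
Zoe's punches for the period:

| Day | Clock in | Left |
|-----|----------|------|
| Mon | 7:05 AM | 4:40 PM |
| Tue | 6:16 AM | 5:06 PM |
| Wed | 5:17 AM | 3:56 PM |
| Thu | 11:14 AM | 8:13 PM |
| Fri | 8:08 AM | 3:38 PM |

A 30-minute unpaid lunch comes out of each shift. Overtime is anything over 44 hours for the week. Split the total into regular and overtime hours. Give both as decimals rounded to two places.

Mon: 7:05 AM–4:40 PM = 9 h 35 min; less 30 min break → 9 h 5 min
Tue: 6:16 AM–5:06 PM = 10 h 50 min; less 30 min break → 10 h 20 min
Wed: 5:17 AM–3:56 PM = 10 h 39 min; less 30 min break → 10 h 9 min
Thu: 11:14 AM–8:13 PM = 8 h 59 min; less 30 min break → 8 h 29 min
Fri: 8:08 AM–3:38 PM = 7 h 30 min; less 30 min break → 7 h 0 min
Total worked: 45 h 3 min = 45.05 h.
Threshold 44 h → overtime 1 h 3 min, regular 44 h 0 min.

Regular 44.00 hours, overtime 1.05 hours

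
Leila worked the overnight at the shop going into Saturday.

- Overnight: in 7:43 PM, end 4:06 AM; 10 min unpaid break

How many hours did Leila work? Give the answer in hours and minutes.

Overnight: 7:43 PM → midnight = 4 h 17 min; midnight → 4:06 AM = 4 h 6 min; span 8 h 23 min; less 10 min break → 8 h 13 min

8 h 13 min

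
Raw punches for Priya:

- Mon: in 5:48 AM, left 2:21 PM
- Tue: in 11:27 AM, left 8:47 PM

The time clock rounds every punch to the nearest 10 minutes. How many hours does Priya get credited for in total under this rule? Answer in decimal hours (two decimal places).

17.83 hours

Mon: in 5:48 AM→5:50 AM, out 2:21 PM→2:20 PM; 8 h 30 min
Tue: in 11:27 AM→11:30 AM, out 8:47 PM→8:50 PM; 9 h 20 min
Total credited: 17 h 50 min.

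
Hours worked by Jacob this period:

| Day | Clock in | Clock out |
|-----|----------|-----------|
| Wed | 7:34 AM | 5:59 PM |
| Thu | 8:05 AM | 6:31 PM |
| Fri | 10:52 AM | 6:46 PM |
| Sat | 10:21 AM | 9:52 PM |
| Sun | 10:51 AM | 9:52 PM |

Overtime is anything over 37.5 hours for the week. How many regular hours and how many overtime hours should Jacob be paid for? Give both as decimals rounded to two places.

Wed: 7:34 AM–5:59 PM = 10 h 25 min
Thu: 8:05 AM–6:31 PM = 10 h 26 min
Fri: 10:52 AM–6:46 PM = 7 h 54 min
Sat: 10:21 AM–9:52 PM = 11 h 31 min
Sun: 10:51 AM–9:52 PM = 11 h 1 min
Total worked: 51 h 17 min = 51.28 h.
Threshold 37.5 h → overtime 13 h 47 min, regular 37 h 30 min.

Regular 37.50 hours, overtime 13.78 hours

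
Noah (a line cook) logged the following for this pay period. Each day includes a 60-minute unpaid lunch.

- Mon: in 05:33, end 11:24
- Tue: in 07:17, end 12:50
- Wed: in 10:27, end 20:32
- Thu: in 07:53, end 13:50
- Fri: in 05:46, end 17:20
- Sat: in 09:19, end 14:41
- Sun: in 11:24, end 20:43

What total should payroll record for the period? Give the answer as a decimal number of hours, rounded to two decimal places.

Mon: 05:33–11:24 = 5 h 51 min; less 60 min break → 4 h 51 min
Tue: 07:17–12:50 = 5 h 33 min; less 60 min break → 4 h 33 min
Wed: 10:27–20:32 = 10 h 5 min; less 60 min break → 9 h 5 min
Thu: 07:53–13:50 = 5 h 57 min; less 60 min break → 4 h 57 min
Fri: 05:46–17:20 = 11 h 34 min; less 60 min break → 10 h 34 min
Sat: 09:19–14:41 = 5 h 22 min; less 60 min break → 4 h 22 min
Sun: 11:24–20:43 = 9 h 19 min; less 60 min break → 8 h 19 min
Total: 4 h 51 min + 4 h 33 min + 9 h 5 min + 4 h 57 min + 10 h 34 min + 4 h 22 min + 8 h 19 min = 46 h 41 min.

46.68 hours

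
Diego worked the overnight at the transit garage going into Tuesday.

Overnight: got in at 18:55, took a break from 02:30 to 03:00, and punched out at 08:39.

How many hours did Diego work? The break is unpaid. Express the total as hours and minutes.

Overnight: 18:55 → midnight = 5 h 5 min; midnight → 08:39 = 8 h 39 min; span 13 h 44 min; less 30 min break → 13 h 14 min

13 h 14 min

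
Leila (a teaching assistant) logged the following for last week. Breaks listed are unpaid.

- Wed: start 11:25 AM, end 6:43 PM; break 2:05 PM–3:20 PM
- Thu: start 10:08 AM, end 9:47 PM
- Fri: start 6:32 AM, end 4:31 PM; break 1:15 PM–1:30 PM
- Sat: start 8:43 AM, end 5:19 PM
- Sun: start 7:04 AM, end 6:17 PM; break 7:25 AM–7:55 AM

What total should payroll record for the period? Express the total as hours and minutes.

Wed: 11:25 AM–6:43 PM = 7 h 18 min; less 75 min break → 6 h 3 min
Thu: 10:08 AM–9:47 PM = 11 h 39 min
Fri: 6:32 AM–4:31 PM = 9 h 59 min; less 15 min break → 9 h 44 min
Sat: 8:43 AM–5:19 PM = 8 h 36 min
Sun: 7:04 AM–6:17 PM = 11 h 13 min; less 30 min break → 10 h 43 min
Total: 6 h 3 min + 11 h 39 min + 9 h 44 min + 8 h 36 min + 10 h 43 min = 46 h 45 min.

46 h 45 min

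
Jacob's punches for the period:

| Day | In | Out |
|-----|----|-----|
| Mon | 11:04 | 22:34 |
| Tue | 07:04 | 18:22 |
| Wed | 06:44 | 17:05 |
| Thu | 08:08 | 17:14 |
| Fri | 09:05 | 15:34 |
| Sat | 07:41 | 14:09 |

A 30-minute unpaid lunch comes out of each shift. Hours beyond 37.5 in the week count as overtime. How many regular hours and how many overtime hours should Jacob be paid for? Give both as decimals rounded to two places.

Regular 37.50 hours, overtime 14.70 hours

Mon: 11:04–22:34 = 11 h 30 min; less 30 min break → 11 h 0 min
Tue: 07:04–18:22 = 11 h 18 min; less 30 min break → 10 h 48 min
Wed: 06:44–17:05 = 10 h 21 min; less 30 min break → 9 h 51 min
Thu: 08:08–17:14 = 9 h 6 min; less 30 min break → 8 h 36 min
Fri: 09:05–15:34 = 6 h 29 min; less 30 min break → 5 h 59 min
Sat: 07:41–14:09 = 6 h 28 min; less 30 min break → 5 h 58 min
Total worked: 52 h 12 min = 52.20 h.
Threshold 37.5 h → overtime 14 h 42 min, regular 37 h 30 min.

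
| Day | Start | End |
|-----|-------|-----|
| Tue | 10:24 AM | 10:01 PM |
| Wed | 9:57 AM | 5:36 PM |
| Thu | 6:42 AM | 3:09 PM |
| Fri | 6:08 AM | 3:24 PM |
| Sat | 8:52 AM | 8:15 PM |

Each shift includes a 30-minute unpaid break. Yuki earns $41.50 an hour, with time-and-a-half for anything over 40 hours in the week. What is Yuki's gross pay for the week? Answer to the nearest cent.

$2025.20

Tue: 10:24 AM–10:01 PM = 11 h 37 min; less 30 min break → 11 h 7 min
Wed: 9:57 AM–5:36 PM = 7 h 39 min; less 30 min break → 7 h 9 min
Thu: 6:42 AM–3:09 PM = 8 h 27 min; less 30 min break → 7 h 57 min
Fri: 6:08 AM–3:24 PM = 9 h 16 min; less 30 min break → 8 h 46 min
Sat: 8:52 AM–8:15 PM = 11 h 23 min; less 30 min break → 10 h 53 min
Total worked: 45 h 52 min = 2752 min.
Regular 40 h 0 min = 2400 min at $41.50/h; overtime 5 h 52 min = 352 min at $62.25/h.
Pay = (2400 × $41.50 + 352 × $62.25) ÷ 60 = $2025.20.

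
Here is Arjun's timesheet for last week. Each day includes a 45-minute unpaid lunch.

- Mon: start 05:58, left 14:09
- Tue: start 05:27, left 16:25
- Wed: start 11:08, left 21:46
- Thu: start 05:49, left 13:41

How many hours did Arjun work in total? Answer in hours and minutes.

Mon: 05:58–14:09 = 8 h 11 min; less 45 min break → 7 h 26 min
Tue: 05:27–16:25 = 10 h 58 min; less 45 min break → 10 h 13 min
Wed: 11:08–21:46 = 10 h 38 min; less 45 min break → 9 h 53 min
Thu: 05:49–13:41 = 7 h 52 min; less 45 min break → 7 h 7 min
Total: 7 h 26 min + 10 h 13 min + 9 h 53 min + 7 h 7 min = 34 h 39 min.

34 h 39 min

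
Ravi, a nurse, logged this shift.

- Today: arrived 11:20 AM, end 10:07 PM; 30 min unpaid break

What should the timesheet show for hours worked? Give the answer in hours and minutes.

10 h 17 min

Today: 11:20 AM–10:07 PM = 10 h 47 min; less 30 min break → 10 h 17 min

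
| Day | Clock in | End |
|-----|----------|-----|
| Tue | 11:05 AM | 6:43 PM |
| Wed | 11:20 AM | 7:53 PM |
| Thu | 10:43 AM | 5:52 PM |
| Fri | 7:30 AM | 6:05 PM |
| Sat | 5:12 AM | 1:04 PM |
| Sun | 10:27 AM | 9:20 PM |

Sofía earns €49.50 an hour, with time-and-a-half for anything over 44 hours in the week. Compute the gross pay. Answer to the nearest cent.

Tue: 11:05 AM–6:43 PM = 7 h 38 min
Wed: 11:20 AM–7:53 PM = 8 h 33 min
Thu: 10:43 AM–5:52 PM = 7 h 9 min
Fri: 7:30 AM–6:05 PM = 10 h 35 min
Sat: 5:12 AM–1:04 PM = 7 h 52 min
Sun: 10:27 AM–9:20 PM = 10 h 53 min
Total worked: 52 h 40 min = 3160 min.
Regular 44 h 0 min = 2640 min at €49.50/h; overtime 8 h 40 min = 520 min at €74.25/h.
Pay = (2640 × €49.50 + 520 × €74.25) ÷ 60 = €2821.50.

€2821.50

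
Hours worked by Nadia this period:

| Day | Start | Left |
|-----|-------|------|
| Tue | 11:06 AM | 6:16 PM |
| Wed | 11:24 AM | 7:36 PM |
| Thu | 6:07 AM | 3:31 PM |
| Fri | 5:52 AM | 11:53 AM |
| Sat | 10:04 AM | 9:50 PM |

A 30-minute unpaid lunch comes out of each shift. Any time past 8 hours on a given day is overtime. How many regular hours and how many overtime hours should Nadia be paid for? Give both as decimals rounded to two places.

Tue: 11:06 AM–6:16 PM = 7 h 10 min; less 30 min break → 6 h 40 min
Wed: 11:24 AM–7:36 PM = 8 h 12 min; less 30 min break → 7 h 42 min
Thu: 6:07 AM–3:31 PM = 9 h 24 min; less 30 min break → 8 h 54 min
Fri: 5:52 AM–11:53 AM = 6 h 1 min; less 30 min break → 5 h 31 min
Sat: 10:04 AM–9:50 PM = 11 h 46 min; less 30 min break → 11 h 16 min
Tue reg 6 h 40 min / OT 0 h 0 min; Wed reg 7 h 42 min / OT 0 h 0 min; Thu reg 8 h 0 min / OT 0 h 54 min; Fri reg 5 h 31 min / OT 0 h 0 min; Sat reg 8 h 0 min / OT 3 h 16 min.
Totals: regular 35 h 53 min, overtime 4 h 10 min.

Regular 35.88 hours, overtime 4.17 hours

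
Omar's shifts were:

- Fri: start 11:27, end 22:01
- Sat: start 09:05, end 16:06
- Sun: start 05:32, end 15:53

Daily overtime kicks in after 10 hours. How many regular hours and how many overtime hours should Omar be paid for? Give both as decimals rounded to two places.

Fri: 11:27–22:01 = 10 h 34 min
Sat: 09:05–16:06 = 7 h 1 min
Sun: 05:32–15:53 = 10 h 21 min
Fri reg 10 h 0 min / OT 0 h 34 min; Sat reg 7 h 1 min / OT 0 h 0 min; Sun reg 10 h 0 min / OT 0 h 21 min.
Totals: regular 27 h 1 min, overtime 0 h 55 min.

Regular 27.02 hours, overtime 0.92 hours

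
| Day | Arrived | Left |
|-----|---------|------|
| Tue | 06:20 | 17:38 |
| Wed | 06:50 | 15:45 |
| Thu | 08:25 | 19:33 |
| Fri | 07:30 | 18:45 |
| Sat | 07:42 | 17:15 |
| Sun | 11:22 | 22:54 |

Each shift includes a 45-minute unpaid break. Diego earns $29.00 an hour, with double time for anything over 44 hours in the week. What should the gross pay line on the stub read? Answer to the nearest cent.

$2156.63

Tue: 06:20–17:38 = 11 h 18 min; less 45 min break → 10 h 33 min
Wed: 06:50–15:45 = 8 h 55 min; less 45 min break → 8 h 10 min
Thu: 08:25–19:33 = 11 h 8 min; less 45 min break → 10 h 23 min
Fri: 07:30–18:45 = 11 h 15 min; less 45 min break → 10 h 30 min
Sat: 07:42–17:15 = 9 h 33 min; less 45 min break → 8 h 48 min
Sun: 11:22–22:54 = 11 h 32 min; less 45 min break → 10 h 47 min
Total worked: 59 h 11 min = 3551 min.
Regular 44 h 0 min = 2640 min at $29.00/h; overtime 15 h 11 min = 911 min at $58.00/h.
Pay = (2640 × $29.00 + 911 × $58.00) ÷ 60 = $2156.63.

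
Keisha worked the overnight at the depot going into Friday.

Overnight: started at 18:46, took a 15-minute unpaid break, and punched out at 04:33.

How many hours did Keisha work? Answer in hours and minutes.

Overnight: 18:46 → midnight = 5 h 14 min; midnight → 04:33 = 4 h 33 min; span 9 h 47 min; less 15 min break → 9 h 32 min

9 h 32 min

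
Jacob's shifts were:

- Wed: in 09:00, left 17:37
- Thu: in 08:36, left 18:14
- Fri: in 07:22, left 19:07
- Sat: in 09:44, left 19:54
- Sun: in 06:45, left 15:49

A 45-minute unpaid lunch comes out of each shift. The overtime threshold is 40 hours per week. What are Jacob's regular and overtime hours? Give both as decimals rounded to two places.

Regular 40.00 hours, overtime 5.48 hours

Wed: 09:00–17:37 = 8 h 37 min; less 45 min break → 7 h 52 min
Thu: 08:36–18:14 = 9 h 38 min; less 45 min break → 8 h 53 min
Fri: 07:22–19:07 = 11 h 45 min; less 45 min break → 11 h 0 min
Sat: 09:44–19:54 = 10 h 10 min; less 45 min break → 9 h 25 min
Sun: 06:45–15:49 = 9 h 4 min; less 45 min break → 8 h 19 min
Total worked: 45 h 29 min = 45.48 h.
Threshold 40 h → overtime 5 h 29 min, regular 40 h 0 min.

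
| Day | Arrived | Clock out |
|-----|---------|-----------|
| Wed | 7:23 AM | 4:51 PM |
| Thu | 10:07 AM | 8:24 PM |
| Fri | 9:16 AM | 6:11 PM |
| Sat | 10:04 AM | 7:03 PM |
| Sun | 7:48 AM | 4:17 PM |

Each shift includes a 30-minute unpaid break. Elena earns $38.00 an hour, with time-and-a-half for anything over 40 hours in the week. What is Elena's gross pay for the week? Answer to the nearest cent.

Wed: 7:23 AM–4:51 PM = 9 h 28 min; less 30 min break → 8 h 58 min
Thu: 10:07 AM–8:24 PM = 10 h 17 min; less 30 min break → 9 h 47 min
Fri: 9:16 AM–6:11 PM = 8 h 55 min; less 30 min break → 8 h 25 min
Sat: 10:04 AM–7:03 PM = 8 h 59 min; less 30 min break → 8 h 29 min
Sun: 7:48 AM–4:17 PM = 8 h 29 min; less 30 min break → 7 h 59 min
Total worked: 43 h 38 min = 2618 min.
Regular 40 h 0 min = 2400 min at $38.00/h; overtime 3 h 38 min = 218 min at $57.00/h.
Pay = (2400 × $38.00 + 218 × $57.00) ÷ 60 = $1727.10.

$1727.10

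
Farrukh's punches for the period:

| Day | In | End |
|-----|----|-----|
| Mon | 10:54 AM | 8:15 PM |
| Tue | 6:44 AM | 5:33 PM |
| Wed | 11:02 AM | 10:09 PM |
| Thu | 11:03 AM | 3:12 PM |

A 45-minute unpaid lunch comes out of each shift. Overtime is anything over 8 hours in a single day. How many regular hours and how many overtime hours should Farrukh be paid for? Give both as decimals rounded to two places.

Regular 27.40 hours, overtime 5.03 hours

Mon: 10:54 AM–8:15 PM = 9 h 21 min; less 45 min break → 8 h 36 min
Tue: 6:44 AM–5:33 PM = 10 h 49 min; less 45 min break → 10 h 4 min
Wed: 11:02 AM–10:09 PM = 11 h 7 min; less 45 min break → 10 h 22 min
Thu: 11:03 AM–3:12 PM = 4 h 9 min; less 45 min break → 3 h 24 min
Mon reg 8 h 0 min / OT 0 h 36 min; Tue reg 8 h 0 min / OT 2 h 4 min; Wed reg 8 h 0 min / OT 2 h 22 min; Thu reg 3 h 24 min / OT 0 h 0 min.
Totals: regular 27 h 24 min, overtime 5 h 2 min.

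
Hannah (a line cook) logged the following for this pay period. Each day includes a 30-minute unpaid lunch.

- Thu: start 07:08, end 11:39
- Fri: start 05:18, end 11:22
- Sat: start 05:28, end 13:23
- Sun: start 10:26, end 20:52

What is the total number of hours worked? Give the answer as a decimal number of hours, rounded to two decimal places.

26.93 hours

Thu: 07:08–11:39 = 4 h 31 min; less 30 min break → 4 h 1 min
Fri: 05:18–11:22 = 6 h 4 min; less 30 min break → 5 h 34 min
Sat: 05:28–13:23 = 7 h 55 min; less 30 min break → 7 h 25 min
Sun: 10:26–20:52 = 10 h 26 min; less 30 min break → 9 h 56 min
Total: 4 h 1 min + 5 h 34 min + 7 h 25 min + 9 h 56 min = 26 h 56 min.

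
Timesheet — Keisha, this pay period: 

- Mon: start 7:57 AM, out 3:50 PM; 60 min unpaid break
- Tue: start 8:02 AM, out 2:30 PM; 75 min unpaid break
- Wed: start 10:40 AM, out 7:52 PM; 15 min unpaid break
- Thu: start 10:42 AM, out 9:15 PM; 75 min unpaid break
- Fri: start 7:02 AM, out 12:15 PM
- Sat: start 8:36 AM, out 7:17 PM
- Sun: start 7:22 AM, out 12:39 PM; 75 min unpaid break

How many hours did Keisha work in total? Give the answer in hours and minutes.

Mon: 7:57 AM–3:50 PM = 7 h 53 min; less 60 min break → 6 h 53 min
Tue: 8:02 AM–2:30 PM = 6 h 28 min; less 75 min break → 5 h 13 min
Wed: 10:40 AM–7:52 PM = 9 h 12 min; less 15 min break → 8 h 57 min
Thu: 10:42 AM–9:15 PM = 10 h 33 min; less 75 min break → 9 h 18 min
Fri: 7:02 AM–12:15 PM = 5 h 13 min
Sat: 8:36 AM–7:17 PM = 10 h 41 min
Sun: 7:22 AM–12:39 PM = 5 h 17 min; less 75 min break → 4 h 2 min
Total: 6 h 53 min + 5 h 13 min + 8 h 57 min + 9 h 18 min + 5 h 13 min + 10 h 41 min + 4 h 2 min = 50 h 17 min.

50 h 17 min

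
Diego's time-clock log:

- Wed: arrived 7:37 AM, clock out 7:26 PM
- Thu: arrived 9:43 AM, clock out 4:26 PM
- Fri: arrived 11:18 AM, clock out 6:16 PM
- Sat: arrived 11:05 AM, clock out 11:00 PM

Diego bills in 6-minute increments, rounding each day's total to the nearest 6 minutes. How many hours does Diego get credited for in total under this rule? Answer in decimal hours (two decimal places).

Wed: 7:37 AM–7:26 PM = 11 h 49 min → rounds to 11 h 48 min
Thu: 9:43 AM–4:26 PM = 6 h 43 min → rounds to 6 h 42 min
Fri: 11:18 AM–6:16 PM = 6 h 58 min → rounds to 7 h 0 min
Sat: 11:05 AM–11:00 PM = 11 h 55 min → rounds to 11 h 54 min
Total credited: 37 h 24 min.

37.40 hours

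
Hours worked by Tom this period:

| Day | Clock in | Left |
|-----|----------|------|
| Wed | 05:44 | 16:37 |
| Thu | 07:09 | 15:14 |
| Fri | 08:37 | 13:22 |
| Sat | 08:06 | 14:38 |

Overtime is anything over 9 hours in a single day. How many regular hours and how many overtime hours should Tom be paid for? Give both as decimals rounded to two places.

Regular 28.37 hours, overtime 1.88 hours

Wed: 05:44–16:37 = 10 h 53 min
Thu: 07:09–15:14 = 8 h 5 min
Fri: 08:37–13:22 = 4 h 45 min
Sat: 08:06–14:38 = 6 h 32 min
Wed reg 9 h 0 min / OT 1 h 53 min; Thu reg 8 h 5 min / OT 0 h 0 min; Fri reg 4 h 45 min / OT 0 h 0 min; Sat reg 6 h 32 min / OT 0 h 0 min.
Totals: regular 28 h 22 min, overtime 1 h 53 min.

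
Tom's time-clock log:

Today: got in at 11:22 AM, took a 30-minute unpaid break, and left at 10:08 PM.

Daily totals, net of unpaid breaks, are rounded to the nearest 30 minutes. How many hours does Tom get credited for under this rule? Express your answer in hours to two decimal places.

10.50 hours

Today: 11:22 AM–10:08 PM = 10 h 46 min − 30 min = 10 h 16 min → rounds to 10 h 30 min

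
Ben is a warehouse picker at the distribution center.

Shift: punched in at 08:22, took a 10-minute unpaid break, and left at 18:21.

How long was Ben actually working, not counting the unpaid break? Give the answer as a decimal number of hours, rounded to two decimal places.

Shift: 08:22–18:21 = 9 h 59 min; less 10 min break → 9 h 49 min

9.82 hours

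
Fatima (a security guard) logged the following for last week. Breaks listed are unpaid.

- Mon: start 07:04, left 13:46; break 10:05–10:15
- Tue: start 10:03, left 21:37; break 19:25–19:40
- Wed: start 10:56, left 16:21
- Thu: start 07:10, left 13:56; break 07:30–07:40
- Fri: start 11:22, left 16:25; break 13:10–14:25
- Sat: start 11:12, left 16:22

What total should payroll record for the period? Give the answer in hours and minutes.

38 h 50 min

Mon: 07:04–13:46 = 6 h 42 min; less 10 min break → 6 h 32 min
Tue: 10:03–21:37 = 11 h 34 min; less 15 min break → 11 h 19 min
Wed: 10:56–16:21 = 5 h 25 min
Thu: 07:10–13:56 = 6 h 46 min; less 10 min break → 6 h 36 min
Fri: 11:22–16:25 = 5 h 3 min; less 75 min break → 3 h 48 min
Sat: 11:12–16:22 = 5 h 10 min
Total: 6 h 32 min + 11 h 19 min + 5 h 25 min + 6 h 36 min + 3 h 48 min + 5 h 10 min = 38 h 50 min.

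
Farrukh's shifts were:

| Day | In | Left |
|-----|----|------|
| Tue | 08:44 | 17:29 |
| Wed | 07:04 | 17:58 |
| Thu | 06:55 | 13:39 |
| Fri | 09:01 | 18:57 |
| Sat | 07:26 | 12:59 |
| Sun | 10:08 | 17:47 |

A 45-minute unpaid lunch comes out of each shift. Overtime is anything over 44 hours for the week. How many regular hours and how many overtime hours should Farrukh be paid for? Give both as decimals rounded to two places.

Tue: 08:44–17:29 = 8 h 45 min; less 45 min break → 8 h 0 min
Wed: 07:04–17:58 = 10 h 54 min; less 45 min break → 10 h 9 min
Thu: 06:55–13:39 = 6 h 44 min; less 45 min break → 5 h 59 min
Fri: 09:01–18:57 = 9 h 56 min; less 45 min break → 9 h 11 min
Sat: 07:26–12:59 = 5 h 33 min; less 45 min break → 4 h 48 min
Sun: 10:08–17:47 = 7 h 39 min; less 45 min break → 6 h 54 min
Total worked: 45 h 1 min = 45.02 h.
Threshold 44 h → overtime 1 h 1 min, regular 44 h 0 min.

Regular 44.00 hours, overtime 1.02 hours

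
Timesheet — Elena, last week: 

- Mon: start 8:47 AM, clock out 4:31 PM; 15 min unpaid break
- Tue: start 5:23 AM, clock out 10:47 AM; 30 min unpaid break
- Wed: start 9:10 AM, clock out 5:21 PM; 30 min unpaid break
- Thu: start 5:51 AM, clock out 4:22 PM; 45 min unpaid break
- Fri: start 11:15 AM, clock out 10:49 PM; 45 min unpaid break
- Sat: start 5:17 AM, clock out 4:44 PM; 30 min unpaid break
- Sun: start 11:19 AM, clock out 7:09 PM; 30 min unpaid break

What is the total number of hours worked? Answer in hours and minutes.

58 h 56 min

Mon: 8:47 AM–4:31 PM = 7 h 44 min; less 15 min break → 7 h 29 min
Tue: 5:23 AM–10:47 AM = 5 h 24 min; less 30 min break → 4 h 54 min
Wed: 9:10 AM–5:21 PM = 8 h 11 min; less 30 min break → 7 h 41 min
Thu: 5:51 AM–4:22 PM = 10 h 31 min; less 45 min break → 9 h 46 min
Fri: 11:15 AM–10:49 PM = 11 h 34 min; less 45 min break → 10 h 49 min
Sat: 5:17 AM–4:44 PM = 11 h 27 min; less 30 min break → 10 h 57 min
Sun: 11:19 AM–7:09 PM = 7 h 50 min; less 30 min break → 7 h 20 min
Total: 7 h 29 min + 4 h 54 min + 7 h 41 min + 9 h 46 min + 10 h 49 min + 10 h 57 min + 7 h 20 min = 58 h 56 min.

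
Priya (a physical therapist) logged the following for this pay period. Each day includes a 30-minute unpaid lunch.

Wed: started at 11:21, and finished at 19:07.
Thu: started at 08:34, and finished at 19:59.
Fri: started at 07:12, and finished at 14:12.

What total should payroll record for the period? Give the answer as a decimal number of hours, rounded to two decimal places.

Wed: 11:21–19:07 = 7 h 46 min; less 30 min break → 7 h 16 min
Thu: 08:34–19:59 = 11 h 25 min; less 30 min break → 10 h 55 min
Fri: 07:12–14:12 = 7 h 0 min; less 30 min break → 6 h 30 min
Total: 7 h 16 min + 10 h 55 min + 6 h 30 min = 24 h 41 min.

24.68 hours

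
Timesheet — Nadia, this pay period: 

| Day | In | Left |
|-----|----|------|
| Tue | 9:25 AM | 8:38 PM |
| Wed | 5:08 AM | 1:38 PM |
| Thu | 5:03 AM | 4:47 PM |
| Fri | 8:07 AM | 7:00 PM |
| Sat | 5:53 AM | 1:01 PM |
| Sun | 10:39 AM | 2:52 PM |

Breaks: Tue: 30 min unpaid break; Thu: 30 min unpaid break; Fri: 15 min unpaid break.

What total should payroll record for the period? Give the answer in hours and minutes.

52 h 26 min

Tue: 9:25 AM–8:38 PM = 11 h 13 min; less 30 min break → 10 h 43 min
Wed: 5:08 AM–1:38 PM = 8 h 30 min
Thu: 5:03 AM–4:47 PM = 11 h 44 min; less 30 min break → 11 h 14 min
Fri: 8:07 AM–7:00 PM = 10 h 53 min; less 15 min break → 10 h 38 min
Sat: 5:53 AM–1:01 PM = 7 h 8 min
Sun: 10:39 AM–2:52 PM = 4 h 13 min
Total: 10 h 43 min + 8 h 30 min + 11 h 14 min + 10 h 38 min + 7 h 8 min + 4 h 13 min = 52 h 26 min.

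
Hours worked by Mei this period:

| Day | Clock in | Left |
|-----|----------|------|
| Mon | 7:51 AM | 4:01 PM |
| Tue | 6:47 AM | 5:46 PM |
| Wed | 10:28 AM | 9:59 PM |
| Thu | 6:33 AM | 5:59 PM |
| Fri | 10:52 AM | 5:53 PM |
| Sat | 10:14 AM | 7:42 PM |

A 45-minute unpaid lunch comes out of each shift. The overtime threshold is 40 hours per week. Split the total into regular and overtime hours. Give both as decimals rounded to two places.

Mon: 7:51 AM–4:01 PM = 8 h 10 min; less 45 min break → 7 h 25 min
Tue: 6:47 AM–5:46 PM = 10 h 59 min; less 45 min break → 10 h 14 min
Wed: 10:28 AM–9:59 PM = 11 h 31 min; less 45 min break → 10 h 46 min
Thu: 6:33 AM–5:59 PM = 11 h 26 min; less 45 min break → 10 h 41 min
Fri: 10:52 AM–5:53 PM = 7 h 1 min; less 45 min break → 6 h 16 min
Sat: 10:14 AM–7:42 PM = 9 h 28 min; less 45 min break → 8 h 43 min
Total worked: 54 h 5 min = 54.08 h.
Threshold 40 h → overtime 14 h 5 min, regular 40 h 0 min.

Regular 40.00 hours, overtime 14.08 hours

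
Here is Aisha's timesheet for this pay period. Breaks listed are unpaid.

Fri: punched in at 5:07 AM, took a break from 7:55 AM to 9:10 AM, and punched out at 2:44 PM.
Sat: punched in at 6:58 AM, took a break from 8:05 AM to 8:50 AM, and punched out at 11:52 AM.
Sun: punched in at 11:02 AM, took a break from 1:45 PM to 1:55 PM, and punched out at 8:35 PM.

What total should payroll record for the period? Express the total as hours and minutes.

Fri: 5:07 AM–2:44 PM = 9 h 37 min; less 75 min break → 8 h 22 min
Sat: 6:58 AM–11:52 AM = 4 h 54 min; less 45 min break → 4 h 9 min
Sun: 11:02 AM–8:35 PM = 9 h 33 min; less 10 min break → 9 h 23 min
Total: 8 h 22 min + 4 h 9 min + 9 h 23 min = 21 h 54 min.

21 h 54 min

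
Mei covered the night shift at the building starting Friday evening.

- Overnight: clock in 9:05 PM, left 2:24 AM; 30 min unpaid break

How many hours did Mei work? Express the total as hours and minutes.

Overnight: 9:05 PM → midnight = 2 h 55 min; midnight → 2:24 AM = 2 h 24 min; span 5 h 19 min; less 30 min break → 4 h 49 min

4 h 49 min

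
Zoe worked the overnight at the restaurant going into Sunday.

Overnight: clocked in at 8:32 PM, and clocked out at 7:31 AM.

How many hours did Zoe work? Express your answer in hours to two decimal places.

Overnight: 8:32 PM → midnight = 3 h 28 min; midnight → 7:31 AM = 7 h 31 min; span 10 h 59 min

10.98 hours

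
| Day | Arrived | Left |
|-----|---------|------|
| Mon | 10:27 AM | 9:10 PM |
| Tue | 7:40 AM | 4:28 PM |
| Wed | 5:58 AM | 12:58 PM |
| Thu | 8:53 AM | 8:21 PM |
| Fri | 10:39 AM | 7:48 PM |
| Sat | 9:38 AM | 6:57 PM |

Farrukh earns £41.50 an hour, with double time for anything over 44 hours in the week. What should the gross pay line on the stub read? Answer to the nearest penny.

£2859.35

Mon: 10:27 AM–9:10 PM = 10 h 43 min
Tue: 7:40 AM–4:28 PM = 8 h 48 min
Wed: 5:58 AM–12:58 PM = 7 h 0 min
Thu: 8:53 AM–8:21 PM = 11 h 28 min
Fri: 10:39 AM–7:48 PM = 9 h 9 min
Sat: 9:38 AM–6:57 PM = 9 h 19 min
Total worked: 56 h 27 min = 3387 min.
Regular 44 h 0 min = 2640 min at £41.50/h; overtime 12 h 27 min = 747 min at £83.00/h.
Pay = (2640 × £41.50 + 747 × £83.00) ÷ 60 = £2859.35.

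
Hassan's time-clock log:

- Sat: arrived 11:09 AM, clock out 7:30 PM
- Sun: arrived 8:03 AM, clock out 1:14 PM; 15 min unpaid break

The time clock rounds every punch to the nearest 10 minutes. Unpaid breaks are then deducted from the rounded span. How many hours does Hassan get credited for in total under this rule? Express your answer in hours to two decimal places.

Sat: in 11:09 AM→11:10 AM, out 7:30 PM→7:30 PM; 8 h 20 min
Sun: in 8:03 AM→8:00 AM, out 1:14 PM→1:10 PM; 5 h 10 min − 15 min = 4 h 55 min
Total credited: 13 h 15 min.

13.25 hours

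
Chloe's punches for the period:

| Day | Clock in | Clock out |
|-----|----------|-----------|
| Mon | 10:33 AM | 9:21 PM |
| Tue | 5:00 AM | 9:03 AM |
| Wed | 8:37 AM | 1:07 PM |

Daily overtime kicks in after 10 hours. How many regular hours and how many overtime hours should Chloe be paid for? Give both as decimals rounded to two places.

Regular 18.55 hours, overtime 0.80 hours

Mon: 10:33 AM–9:21 PM = 10 h 48 min
Tue: 5:00 AM–9:03 AM = 4 h 3 min
Wed: 8:37 AM–1:07 PM = 4 h 30 min
Mon reg 10 h 0 min / OT 0 h 48 min; Tue reg 4 h 3 min / OT 0 h 0 min; Wed reg 4 h 30 min / OT 0 h 0 min.
Totals: regular 18 h 33 min, overtime 0 h 48 min.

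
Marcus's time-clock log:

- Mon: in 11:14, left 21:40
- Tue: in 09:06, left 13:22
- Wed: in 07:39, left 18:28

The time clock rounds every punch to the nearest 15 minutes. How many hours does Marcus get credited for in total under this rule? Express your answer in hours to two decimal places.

25.50 hours

Mon: in 11:14→11:15, out 21:40→21:45; 10 h 30 min
Tue: in 09:06→09:00, out 13:22→13:15; 4 h 15 min
Wed: in 07:39→07:45, out 18:28→18:30; 10 h 45 min
Total credited: 25 h 30 min.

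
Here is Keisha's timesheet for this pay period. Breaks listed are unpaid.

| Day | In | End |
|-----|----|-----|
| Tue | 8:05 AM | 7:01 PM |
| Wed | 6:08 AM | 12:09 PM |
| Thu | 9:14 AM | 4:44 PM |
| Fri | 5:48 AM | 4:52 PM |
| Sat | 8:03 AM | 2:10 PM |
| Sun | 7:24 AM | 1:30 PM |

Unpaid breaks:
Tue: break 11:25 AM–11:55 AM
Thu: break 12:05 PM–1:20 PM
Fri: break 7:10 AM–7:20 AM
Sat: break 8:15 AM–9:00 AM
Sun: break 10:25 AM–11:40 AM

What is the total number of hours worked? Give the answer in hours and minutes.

Tue: 8:05 AM–7:01 PM = 10 h 56 min; less 30 min break → 10 h 26 min
Wed: 6:08 AM–12:09 PM = 6 h 1 min
Thu: 9:14 AM–4:44 PM = 7 h 30 min; less 75 min break → 6 h 15 min
Fri: 5:48 AM–4:52 PM = 11 h 4 min; less 10 min break → 10 h 54 min
Sat: 8:03 AM–2:10 PM = 6 h 7 min; less 45 min break → 5 h 22 min
Sun: 7:24 AM–1:30 PM = 6 h 6 min; less 75 min break → 4 h 51 min
Total: 10 h 26 min + 6 h 1 min + 6 h 15 min + 10 h 54 min + 5 h 22 min + 4 h 51 min = 43 h 49 min.

43 h 49 min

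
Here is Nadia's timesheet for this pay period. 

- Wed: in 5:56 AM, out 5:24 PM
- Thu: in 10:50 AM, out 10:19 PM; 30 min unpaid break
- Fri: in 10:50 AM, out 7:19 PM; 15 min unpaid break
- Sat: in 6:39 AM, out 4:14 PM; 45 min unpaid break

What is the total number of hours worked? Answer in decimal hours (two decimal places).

39.52 hours

Wed: 5:56 AM–5:24 PM = 11 h 28 min
Thu: 10:50 AM–10:19 PM = 11 h 29 min; less 30 min break → 10 h 59 min
Fri: 10:50 AM–7:19 PM = 8 h 29 min; less 15 min break → 8 h 14 min
Sat: 6:39 AM–4:14 PM = 9 h 35 min; less 45 min break → 8 h 50 min
Total: 11 h 28 min + 10 h 59 min + 8 h 14 min + 8 h 50 min = 39 h 31 min.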